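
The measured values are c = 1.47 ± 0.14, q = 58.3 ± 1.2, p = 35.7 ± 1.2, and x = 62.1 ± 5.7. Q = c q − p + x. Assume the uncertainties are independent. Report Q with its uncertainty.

112 ± 10.2

Let w = c·q = 85.7. δw/w = √((1·δc/c)² + (1·δq/q)²) = √(0.00907 + 0.000424) = 0.0974, so δw = 8.35.
Q = w − p + x: δQ = √(δw² + δp² + δx²) = √(69.7 + 1.44 + 32.5) = 10.2
Q = 112.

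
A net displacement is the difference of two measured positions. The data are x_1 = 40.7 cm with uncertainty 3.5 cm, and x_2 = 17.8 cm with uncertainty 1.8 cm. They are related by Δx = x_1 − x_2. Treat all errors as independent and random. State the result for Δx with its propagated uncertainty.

22.9 ± 3.94 cm

Each term contributes (cᵢ δxᵢ)² to (δΔx)²:
  (δx_1)² = 12.2;  (δx_2)² = 3.24
δΔx = √(15.5) = 3.94 cm
Δx = 22.9 cm.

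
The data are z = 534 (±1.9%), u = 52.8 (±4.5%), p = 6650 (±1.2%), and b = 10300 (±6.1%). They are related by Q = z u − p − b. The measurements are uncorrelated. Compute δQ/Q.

0.135

Let w = z·u = 28200. δw/w = √((1·δz/z)² + (1·δu/u)²) = √(0.000361 + 0.00202) = 0.0488, so δw = 1380.
Q = w − p − b: δQ = √(δw² + δp² + δb²) = √(1.9e+06 + 6370 + 3.95e+05) = 1520
Q = 11200, so δQ/Q = 1520/11200 = 0.135.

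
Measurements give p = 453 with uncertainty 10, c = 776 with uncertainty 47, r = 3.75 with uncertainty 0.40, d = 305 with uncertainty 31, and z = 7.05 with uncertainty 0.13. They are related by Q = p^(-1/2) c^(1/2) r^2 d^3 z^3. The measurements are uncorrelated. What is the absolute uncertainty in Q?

6.91e+10

Products/powers → add relative errors in quadrature, weighted by exponent:
  (−½·δp/p)² = (-0.5×0.0221)² = 0.000122;  (½·δc/c)² = (0.5×0.0606)² = 0.000917;  (2·δr/r)² = (2×0.107)² = 0.0455;  (3·δd/d)² = (3×0.102)² = 0.0930;  (3·δz/z)² = (3×0.0184)² = 0.00306
δQ/Q = √(0.143) = 0.378
Q = 1.83e+11, so δQ = 0.378 × 1.83e+11 = 6.91e+10.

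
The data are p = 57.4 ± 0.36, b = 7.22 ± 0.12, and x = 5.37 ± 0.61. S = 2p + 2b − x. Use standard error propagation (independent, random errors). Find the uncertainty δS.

Absolute uncertainties add in quadrature for a linear combination:
  (2·δp)² = 0.518;  (2·δb)² = 0.0576;  (δx)² = 0.372
δS = √(0.948) = 0.974

0.974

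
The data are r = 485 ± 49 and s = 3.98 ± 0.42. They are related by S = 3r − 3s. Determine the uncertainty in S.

S is a linear combination, so absolute uncertainties add in quadrature:
  (3·δr)² = 21600;  (3·δs)² = 1.59
δS = √(21600) = 147

147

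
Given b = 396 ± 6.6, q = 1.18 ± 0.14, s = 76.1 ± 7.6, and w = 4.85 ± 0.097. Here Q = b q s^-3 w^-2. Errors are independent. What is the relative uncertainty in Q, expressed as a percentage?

Products/powers → add relative errors in quadrature, weighted by exponent:
  (1·δb/b)² = (1×0.0167)² = 0.000278;  (1·δq/q)² = (1×0.119)² = 0.0141;  (-3·δs/s)² = (-3×0.0999)² = 0.0898;  (-2·δw/w)² = (-2×0.0200)² = 0.00160
δQ/Q = √(0.106) = 0.325

32.5%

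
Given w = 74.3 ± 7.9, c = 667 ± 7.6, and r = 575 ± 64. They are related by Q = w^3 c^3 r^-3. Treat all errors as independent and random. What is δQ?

2.96e+05

Since Q is a product/quotient, work with relative uncertainties:
  (3·δw/w)² = (3×0.106)² = 0.102;  (3·δc/c)² = (3×0.0114)² = 0.00117;  (-3·δr/r)² = (-3×0.111)² = 0.111
δQ/Q = √(0.214) = 0.463
Q = 6.4e+05, so δQ = 0.463 × 6.4e+05 = 2.96e+05.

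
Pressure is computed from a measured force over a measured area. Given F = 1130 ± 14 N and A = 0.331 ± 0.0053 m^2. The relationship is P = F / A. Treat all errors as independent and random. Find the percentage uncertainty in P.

2.02%

Each factor contributes (exponent × relative error)² to (δP/P)²:
  (1·δF/F)² = (1×0.0124)² = 0.000153;  (-1·δA/A)² = (-1×0.0160)² = 0.000256
δP/P = √(0.000410) = 0.0202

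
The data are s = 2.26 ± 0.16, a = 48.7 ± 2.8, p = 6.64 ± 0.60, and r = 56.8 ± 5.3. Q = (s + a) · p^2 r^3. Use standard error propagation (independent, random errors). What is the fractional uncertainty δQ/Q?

Let u = s + a = 51.0. δu = √(δs² + δa²) = √(0.0256 + 7.84) = 2.80, so δu/u = 0.0550.
Q is then a monomial in u, p, r:
δQ/Q = √((δu/u)² + (2·δp/p)² + (3·δr/r)²) = √(0.00303 + 0.0327 + 0.0784) = 0.338

0.338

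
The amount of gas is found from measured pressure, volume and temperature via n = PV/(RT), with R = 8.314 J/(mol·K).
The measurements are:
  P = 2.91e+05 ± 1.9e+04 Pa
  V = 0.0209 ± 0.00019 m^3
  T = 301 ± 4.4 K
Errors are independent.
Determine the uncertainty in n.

0.164 mol

n is a product of powers, so relative uncertainties combine in quadrature:
  (1·δP/P)² = (1×0.0653)² = 0.00426;  (1·δV/V)² = (1×0.00909)² = 8.26e-05;  (-1·δT/T)² = (-1×0.0146)² = 0.000214
δn/n = √(0.00456) = 0.0675
n = 2.43 mol, so δn = 0.0675 × 2.43 = 0.164 mol.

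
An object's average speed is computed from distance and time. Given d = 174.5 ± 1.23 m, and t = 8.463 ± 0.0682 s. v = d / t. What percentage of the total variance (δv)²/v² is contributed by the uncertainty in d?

43.3%

(δv/v)² = (1·δd/d)² + (-1·δt/t)²
  d term: (1×0.00705)² = 4.97e-05
  t term: (-1×0.00806)² = 6.49e-05
Total = 0.000115. Share from d = 4.97e-05/0.000115 = 0.433.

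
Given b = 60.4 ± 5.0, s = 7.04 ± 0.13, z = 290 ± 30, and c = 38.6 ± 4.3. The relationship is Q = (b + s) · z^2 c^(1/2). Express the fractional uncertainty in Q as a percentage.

22.7%

Let u = b + s = 67.4. δu = √(δb² + δs²) = √(25.0 + 0.0169) = 5.00, so δu/u = 0.0742.
Q is then a monomial in u, z, c:
δQ/Q = √((δu/u)² + (2·δz/z)² + (½·δc/c)²) = √(0.00550 + 0.0428 + 0.00310) = 0.227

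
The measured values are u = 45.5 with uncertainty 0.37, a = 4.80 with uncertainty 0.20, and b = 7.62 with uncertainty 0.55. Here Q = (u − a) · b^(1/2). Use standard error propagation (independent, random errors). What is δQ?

Let w = u − a = 40.7. δw = √(δu² + δa²) = √(0.137 + 0.0400) = 0.421, so δw/w = 0.0103.
Q is then a monomial in w, b:
δQ/Q = √((δw/w)² + (½·δb/b)²) = √(0.000107 + 0.00130) = 0.0375
Q = 112, so δQ = 0.0375 × 112 = 4.22.

4.22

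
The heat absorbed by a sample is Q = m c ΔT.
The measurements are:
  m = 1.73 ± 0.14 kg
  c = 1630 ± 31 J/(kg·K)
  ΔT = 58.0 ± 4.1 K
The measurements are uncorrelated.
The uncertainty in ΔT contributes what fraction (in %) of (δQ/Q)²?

(δQ/Q)² = (1·δm/m)² + (1·δc/c)² + (1·δΔT/ΔT)²
  m term: (1×0.0809)² = 0.00655
  c term: (1×0.0190)² = 0.000362
  ΔT term: (1×0.0707)² = 0.00500
Total = 0.0119. Share from ΔT = 0.00500/0.0119 = 0.420.

42.0%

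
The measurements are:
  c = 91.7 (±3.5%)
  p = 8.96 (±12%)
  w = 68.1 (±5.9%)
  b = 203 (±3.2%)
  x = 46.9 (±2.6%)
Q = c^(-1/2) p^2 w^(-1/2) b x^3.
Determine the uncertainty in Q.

Products/powers → add relative errors in quadrature, weighted by exponent:
  (−½·δc/c)² = (-0.5×0.0350)² = 0.000306;  (2·δp/p)² = (2×0.120)² = 0.0576;  (−½·δw/w)² = (-0.5×0.0590)² = 0.000870;  (1·δb/b)² = (1×0.0320)² = 0.00102;  (3·δx/x)² = (3×0.0260)² = 0.00608
δQ/Q = √(0.0659) = 0.257
Q = 2.13e+07, so δQ = 0.257 × 2.13e+07 = 5.46e+06.

5.46e+06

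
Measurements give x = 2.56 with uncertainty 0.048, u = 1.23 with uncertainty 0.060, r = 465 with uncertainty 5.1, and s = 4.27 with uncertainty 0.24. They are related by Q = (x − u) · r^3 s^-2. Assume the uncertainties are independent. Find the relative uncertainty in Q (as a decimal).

0.131

Let w = x − u = 1.33. δw = √(δx² + δu²) = √(0.00230 + 0.00360) = 0.0768, so δw/w = 0.0578.
Q is then a monomial in w, r, s:
δQ/Q = √((δw/w)² + (3·δr/r)² + (-2·δs/s)²) = √(0.00334 + 0.00108 + 0.0126) = 0.131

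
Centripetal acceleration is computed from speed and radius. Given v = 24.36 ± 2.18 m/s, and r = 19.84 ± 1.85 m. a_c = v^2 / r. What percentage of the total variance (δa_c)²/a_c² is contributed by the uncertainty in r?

21.3%

(δa_c/a_c)² = (2·δv/v)² + (-1·δr/r)²
  v term: (2×0.0895)² = 0.0320
  r term: (-1×0.0932)² = 0.00869
Total = 0.0407. Share from r = 0.00869/0.0407 = 0.213.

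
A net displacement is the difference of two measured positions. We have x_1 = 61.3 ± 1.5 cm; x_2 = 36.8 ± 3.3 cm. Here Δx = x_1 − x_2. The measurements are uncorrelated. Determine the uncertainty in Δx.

Each term contributes (cᵢ δxᵢ)² to (δΔx)²:
  (δx_1)² = 2.25;  (δx_2)² = 10.9
δΔx = √(13.1) = 3.62 cm

3.62 cm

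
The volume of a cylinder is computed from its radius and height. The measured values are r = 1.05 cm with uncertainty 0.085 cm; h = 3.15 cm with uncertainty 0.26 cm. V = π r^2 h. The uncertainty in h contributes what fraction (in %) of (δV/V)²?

20.6%

(δV/V)² = (2·δr/r)² + (1·δh/h)²
  r term: (2×0.0810)² = 0.0262
  h term: (1×0.0825)² = 0.00681
Total = 0.0330. Share from h = 0.00681/0.0330 = 0.206.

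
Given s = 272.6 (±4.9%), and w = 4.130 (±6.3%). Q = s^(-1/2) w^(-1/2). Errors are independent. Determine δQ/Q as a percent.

Products/powers → add relative errors in quadrature, weighted by exponent:
  (−½·δs/s)² = (-0.5×0.0490)² = 0.000600;  (−½·δw/w)² = (-0.5×0.0630)² = 0.000992
δQ/Q = √(0.00159) = 0.0399

3.99%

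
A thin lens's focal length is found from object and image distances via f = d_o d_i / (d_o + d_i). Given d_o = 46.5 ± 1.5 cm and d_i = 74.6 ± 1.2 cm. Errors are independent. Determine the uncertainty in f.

∂f/∂d_o = (d_i/(d_o+d_i))² = 0.379;  ∂f/∂d_i = (d_o/(d_o+d_i))² = 0.147
δf = √((∂f/∂d_o · δd_o)² + (∂f/∂d_i · δd_i)²) = √(0.324 + 0.0313) = 0.596 cm

0.596 cm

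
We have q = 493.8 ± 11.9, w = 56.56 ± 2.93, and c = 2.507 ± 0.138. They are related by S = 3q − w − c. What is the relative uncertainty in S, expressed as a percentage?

2.52%

Each term contributes (cᵢ δxᵢ)² to (δS)²:
  (3·δq)² = 1270;  (δw)² = 8.58;  (δc)² = 0.0190
δS = √(1280) = 35.8
S = 1422, so δS/S = 35.8/1422 = 0.0252.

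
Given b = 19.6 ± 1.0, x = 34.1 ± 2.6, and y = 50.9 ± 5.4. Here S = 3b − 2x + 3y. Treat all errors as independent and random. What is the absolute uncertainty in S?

For a sum/difference, combine absolute errors in quadrature:
  (3·δb)² = 9.00;  (2·δx)² = 27.0;  (3·δy)² = 262
δS = √(298) = 17.3

17.3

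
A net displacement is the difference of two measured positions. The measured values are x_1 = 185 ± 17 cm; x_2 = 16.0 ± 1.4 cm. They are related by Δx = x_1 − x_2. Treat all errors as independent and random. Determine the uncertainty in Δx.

17.1 cm

Sums and differences: (δΔx)² = Σ (cᵢ δxᵢ)².
  (δx_1)² = 289;  (δx_2)² = 1.96
δΔx = √(291) = 17.1 cm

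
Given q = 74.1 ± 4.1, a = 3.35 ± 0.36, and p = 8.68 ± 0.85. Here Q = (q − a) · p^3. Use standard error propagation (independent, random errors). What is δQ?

Let u = q − a = 70.8. δu = √(δq² + δa²) = √(16.8 + 0.130) = 4.12, so δu/u = 0.0582.
Q is then a monomial in u, p:
δQ/Q = √((δu/u)² + (3·δp/p)²) = √(0.00338 + 0.0863) = 0.299
Q = 46300, so δQ = 0.299 × 46300 = 13900.

13900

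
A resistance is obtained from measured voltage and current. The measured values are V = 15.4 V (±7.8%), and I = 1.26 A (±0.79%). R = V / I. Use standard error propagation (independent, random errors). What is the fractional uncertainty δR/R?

For a monomial R ∝ V, I^-1, fractional errors add in quadrature:
  (1·δV/V)² = (1×0.0780)² = 0.00608;  (-1·δI/I)² = (-1×0.00790)² = 6.24e-05
δR/R = √(0.00615) = 0.0784

0.0784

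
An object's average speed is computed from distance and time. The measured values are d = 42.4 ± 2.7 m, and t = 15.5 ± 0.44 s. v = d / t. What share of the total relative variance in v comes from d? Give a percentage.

(δv/v)² = (1·δd/d)² + (-1·δt/t)²
  d term: (1×0.0637)² = 0.00406
  t term: (-1×0.0284)² = 0.000806
Total = 0.00486. Share from d = 0.00406/0.00486 = 0.834.

83.4%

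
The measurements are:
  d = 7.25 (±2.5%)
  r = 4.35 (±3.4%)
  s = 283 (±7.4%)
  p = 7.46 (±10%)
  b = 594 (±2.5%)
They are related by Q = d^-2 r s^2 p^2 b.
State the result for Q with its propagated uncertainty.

Relative error in a monomial: (δQ/Q)² = Σ (nᵢ · δxᵢ/xᵢ)².
  (-2·δd/d)² = (-2×0.0250)² = 0.00250;  (1·δr/r)² = (1×0.0340)² = 0.00116;  (2·δs/s)² = (2×0.0740)² = 0.0219;  (2·δp/p)² = (2×0.100)² = 0.0400;  (1·δb/b)² = (1×0.0250)² = 0.000625
δQ/Q = √(0.0662) = 0.257
Q = 2.19e+08, so δQ = 0.257 × 2.19e+08 = 5.64e+07.

(2.19 ± 0.564) × 10^8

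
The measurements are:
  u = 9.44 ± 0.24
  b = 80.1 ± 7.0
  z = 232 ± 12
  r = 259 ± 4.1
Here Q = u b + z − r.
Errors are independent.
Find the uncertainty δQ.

70.0

Let p = u·b = 756. δp/p = √((1·δu/u)² + (1·δb/b)²) = √(0.000646 + 0.00764) = 0.0910, so δp = 68.8.
Q = p + z − r: δQ = √(δp² + δz² + δr²) = √(4740 + 144 + 16.8) = 70.0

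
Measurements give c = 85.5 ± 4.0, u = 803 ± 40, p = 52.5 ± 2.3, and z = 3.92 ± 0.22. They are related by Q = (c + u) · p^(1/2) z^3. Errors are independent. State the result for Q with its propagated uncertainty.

(3.88 ± 0.681) × 10^5

Let w = c + u = 888. δw = √(δc² + δu²) = √(16.0 + 1600) = 40.2, so δw/w = 0.0452.
Q is then a monomial in w, p, z:
δQ/Q = √((δw/w)² + (½·δp/p)² + (3·δz/z)²) = √(0.00205 + 0.000480 + 0.0283) = 0.176
Q = 3.88e+05, so δQ = 0.176 × 3.88e+05 = 68100.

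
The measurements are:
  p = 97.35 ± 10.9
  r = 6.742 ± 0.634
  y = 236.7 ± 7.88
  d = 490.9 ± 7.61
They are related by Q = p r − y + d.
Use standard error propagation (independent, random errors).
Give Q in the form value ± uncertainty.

Let w = p·r = 656.3. δw/w = √((1·δp/p)² + (1·δr/r)²) = √(0.0125 + 0.00884) = 0.146, so δw = 96.0.
Q = w − y + d: δQ = √(δw² + δy² + δd²) = √(9210 + 62.1 + 57.9) = 96.6
Q = 910.5.

910.5 ± 96.6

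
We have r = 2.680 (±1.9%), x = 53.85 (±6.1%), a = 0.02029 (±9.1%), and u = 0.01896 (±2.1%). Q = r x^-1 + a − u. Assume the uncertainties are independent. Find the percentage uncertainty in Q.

Let p = r·x^-1 = 0.04977. δp/p = √((1·δr/r)² + (-1·δx/x)²) = √(0.000361 + 0.00372) = 0.0639, so δp = 0.00318.
Q = p + a − u: δQ = √(δp² + δa² + δu²) = √(1.01e-05 + 3.41e-06 + 1.59e-07) = 0.00370
Q = 0.05110, so δQ/Q = 0.00370/0.05110 = 0.0724.

7.24%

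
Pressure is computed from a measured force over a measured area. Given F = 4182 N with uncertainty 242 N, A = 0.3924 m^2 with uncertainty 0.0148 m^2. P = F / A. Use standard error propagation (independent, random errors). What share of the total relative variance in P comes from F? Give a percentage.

(δP/P)² = (1·δF/F)² + (-1·δA/A)²
  F term: (1×0.0579)² = 0.00335
  A term: (-1×0.0377)² = 0.00142
Total = 0.00477. Share from F = 0.00335/0.00477 = 0.702.

70.2%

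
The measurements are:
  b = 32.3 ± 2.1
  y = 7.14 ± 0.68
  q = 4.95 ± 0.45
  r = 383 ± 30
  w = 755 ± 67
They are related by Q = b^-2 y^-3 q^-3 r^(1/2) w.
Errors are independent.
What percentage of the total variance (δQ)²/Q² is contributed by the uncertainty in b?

(δQ/Q)² = (-2·δb/b)² + (-3·δy/y)² + (-3·δq/q)² + (½·δr/r)² + (1·δw/w)²
  b term: (-2×0.0650)² = 0.0169
  y term: (-3×0.0952)² = 0.0816
  q term: (-3×0.0909)² = 0.0744
  r term: (0.5×0.0783)² = 0.00153
  w term: (1×0.0887)² = 0.00788
Total = 0.182. Share from b = 0.0169/0.182 = 0.0927.

9.27%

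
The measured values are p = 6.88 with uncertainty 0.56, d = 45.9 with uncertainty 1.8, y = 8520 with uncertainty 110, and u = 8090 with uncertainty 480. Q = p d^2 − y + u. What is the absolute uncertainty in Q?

Let w = p·d^2 = 14500. δw/w = √((1·δp/p)² + (2·δd/d)²) = √(0.00663 + 0.00615) = 0.113, so δw = 1640.
Q = w − y + u: δQ = √(δw² + δy² + δu²) = √(2.68e+06 + 12100 + 2.3e+05) = 1710

1710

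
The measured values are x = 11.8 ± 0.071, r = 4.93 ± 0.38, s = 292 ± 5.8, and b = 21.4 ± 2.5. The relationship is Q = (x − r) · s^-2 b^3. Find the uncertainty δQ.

0.282

Let u = x − r = 6.87. δu = √(δx² + δr²) = √(0.00504 + 0.144) = 0.387, so δu/u = 0.0563.
Q is then a monomial in u, s, b:
δQ/Q = √((δu/u)² + (-2·δs/s)² + (3·δb/b)²) = √(0.00317 + 0.00158 + 0.123) = 0.357
Q = 0.790, so δQ = 0.357 × 0.790 = 0.282.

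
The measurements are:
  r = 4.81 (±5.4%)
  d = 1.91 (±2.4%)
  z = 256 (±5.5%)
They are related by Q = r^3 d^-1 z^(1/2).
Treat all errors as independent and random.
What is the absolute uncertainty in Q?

Each factor contributes (exponent × relative error)² to (δQ/Q)²:
  (3·δr/r)² = (3×0.0540)² = 0.0262;  (-1·δd/d)² = (-1×0.0240)² = 0.000576;  (½·δz/z)² = (0.5×0.0550)² = 0.000756
δQ/Q = √(0.0276) = 0.166
Q = 932, so δQ = 0.166 × 932 = 155.

155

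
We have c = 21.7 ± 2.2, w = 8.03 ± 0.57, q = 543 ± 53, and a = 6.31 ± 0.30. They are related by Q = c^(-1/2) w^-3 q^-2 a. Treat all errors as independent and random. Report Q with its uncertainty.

(8.87 ± 2.64) × 10^-9

Since Q is a product/quotient, work with relative uncertainties:
  (−½·δc/c)² = (-0.5×0.101)² = 0.00257;  (-3·δw/w)² = (-3×0.0710)² = 0.0453;  (-2·δq/q)² = (-2×0.0976)² = 0.0381;  (1·δa/a)² = (1×0.0475)² = 0.00226
δQ/Q = √(0.0883) = 0.297
Q = 8.87e-09, so δQ = 0.297 × 8.87e-09 = 2.64e-09.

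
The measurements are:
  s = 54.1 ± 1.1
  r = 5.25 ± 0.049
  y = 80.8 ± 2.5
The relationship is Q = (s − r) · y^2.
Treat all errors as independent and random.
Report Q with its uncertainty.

(3.19 ± 0.210) × 10^5

Let u = s − r = 48.9. δu = √(δs² + δr²) = √(1.21 + 0.00240) = 1.10, so δu/u = 0.0225.
Q is then a monomial in u, y:
δQ/Q = √((δu/u)² + (2·δy/y)²) = √(0.000508 + 0.00383) = 0.0659
Q = 3.19e+05, so δQ = 0.0659 × 3.19e+05 = 21000.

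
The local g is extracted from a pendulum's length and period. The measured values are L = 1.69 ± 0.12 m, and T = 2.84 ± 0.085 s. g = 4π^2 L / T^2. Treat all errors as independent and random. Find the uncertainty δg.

0.768 m/s^2

For a monomial g ∝ L, T^-2, fractional errors add in quadrature:
  (1·δL/L)² = (1×0.0710)² = 0.00504;  (-2·δT/T)² = (-2×0.0299)² = 0.00358
δg/g = √(0.00862) = 0.0929
g = 8.27 m/s^2, so δg = 0.0929 × 8.27 = 0.768 m/s^2.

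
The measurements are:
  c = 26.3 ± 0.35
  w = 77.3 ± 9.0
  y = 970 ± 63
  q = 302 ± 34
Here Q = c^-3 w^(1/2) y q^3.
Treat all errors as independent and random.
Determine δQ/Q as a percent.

35.1%

For a monomial Q ∝ c^-3, w^(1/2), y, q^3, fractional errors add in quadrature:
  (-3·δc/c)² = (-3×0.0133)² = 0.00159;  (½·δw/w)² = (0.5×0.116)² = 0.00339;  (1·δy/y)² = (1×0.0649)² = 0.00422;  (3·δq/q)² = (3×0.113)² = 0.114
δQ/Q = √(0.123) = 0.351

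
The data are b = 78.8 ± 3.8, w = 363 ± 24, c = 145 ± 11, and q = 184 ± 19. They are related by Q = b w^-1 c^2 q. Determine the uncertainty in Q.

1.69e+05

Relative error in a monomial: (δQ/Q)² = Σ (nᵢ · δxᵢ/xᵢ)².
  (1·δb/b)² = (1×0.0482)² = 0.00233;  (-1·δw/w)² = (-1×0.0661)² = 0.00437;  (2·δc/c)² = (2×0.0759)² = 0.0230;  (1·δq/q)² = (1×0.103)² = 0.0107
δQ/Q = √(0.0404) = 0.201
Q = 8.4e+05, so δQ = 0.201 × 8.4e+05 = 1.69e+05.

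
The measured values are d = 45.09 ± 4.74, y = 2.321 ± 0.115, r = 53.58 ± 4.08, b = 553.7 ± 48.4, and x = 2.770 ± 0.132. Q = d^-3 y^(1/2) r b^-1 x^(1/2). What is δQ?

Relative error in a monomial: (δQ/Q)² = Σ (nᵢ · δxᵢ/xᵢ)².
  (-3·δd/d)² = (-3×0.105)² = 0.0995;  (½·δy/y)² = (0.5×0.0495)² = 0.000614;  (1·δr/r)² = (1×0.0761)² = 0.00580;  (-1·δb/b)² = (-1×0.0874)² = 0.00764;  (½·δx/x)² = (0.5×0.0477)² = 0.000568
δQ/Q = √(0.114) = 0.338
Q = 2.676e-06, so δQ = 0.338 × 2.676e-06 = 9.04e-07.

9.04e-07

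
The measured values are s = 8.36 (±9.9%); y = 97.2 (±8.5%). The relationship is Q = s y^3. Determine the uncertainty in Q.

Relative error in a monomial: (δQ/Q)² = Σ (nᵢ · δxᵢ/xᵢ)².
  (1·δs/s)² = (1×0.0990)² = 0.00980;  (3·δy/y)² = (3×0.0850)² = 0.0650
δQ/Q = √(0.0748) = 0.274
Q = 7.68e+06, so δQ = 0.274 × 7.68e+06 = 2.1e+06.

2.1e+06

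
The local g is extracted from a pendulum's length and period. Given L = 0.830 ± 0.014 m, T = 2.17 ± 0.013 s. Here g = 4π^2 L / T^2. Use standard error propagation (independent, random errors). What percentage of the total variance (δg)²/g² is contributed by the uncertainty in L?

(δg/g)² = (1·δL/L)² + (-2·δT/T)²
  L term: (1×0.0169)² = 0.000285
  T term: (-2×0.00599)² = 0.000144
Total = 0.000428. Share from L = 0.000285/0.000428 = 0.665.

66.5%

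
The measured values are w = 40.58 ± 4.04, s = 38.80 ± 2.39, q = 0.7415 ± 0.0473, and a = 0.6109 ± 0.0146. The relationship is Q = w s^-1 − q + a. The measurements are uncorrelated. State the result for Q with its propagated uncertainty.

Let p = w·s^-1 = 1.046. δp/p = √((1·δw/w)² + (-1·δs/s)²) = √(0.00991 + 0.00379) = 0.117, so δp = 0.122.
Q = p − q + a: δQ = √(δp² + δq² + δa²) = √(0.0150 + 0.00224 + 0.000213) = 0.132
Q = 0.9153.

0.9153 ± 0.132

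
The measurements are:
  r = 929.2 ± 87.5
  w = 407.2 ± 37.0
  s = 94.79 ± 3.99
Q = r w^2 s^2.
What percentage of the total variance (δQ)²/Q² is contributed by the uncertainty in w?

67.4%

(δQ/Q)² = (1·δr/r)² + (2·δw/w)² + (2·δs/s)²
  r term: (1×0.0942)² = 0.00887
  w term: (2×0.0909)² = 0.0330
  s term: (2×0.0421)² = 0.00709
Total = 0.0490. Share from w = 0.0330/0.0490 = 0.674.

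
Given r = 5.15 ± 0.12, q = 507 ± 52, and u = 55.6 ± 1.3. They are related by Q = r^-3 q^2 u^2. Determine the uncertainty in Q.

1.29e+06

Products/powers → add relative errors in quadrature, weighted by exponent:
  (-3·δr/r)² = (-3×0.0233)² = 0.00489;  (2·δq/q)² = (2×0.103)² = 0.0421;  (2·δu/u)² = (2×0.0234)² = 0.00219
δQ/Q = √(0.0492) = 0.222
Q = 5.82e+06, so δQ = 0.222 × 5.82e+06 = 1.29e+06.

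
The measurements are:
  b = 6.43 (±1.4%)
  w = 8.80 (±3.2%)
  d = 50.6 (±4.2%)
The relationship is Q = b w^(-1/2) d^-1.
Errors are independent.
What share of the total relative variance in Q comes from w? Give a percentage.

(δQ/Q)² = (1·δb/b)² + (−½·δw/w)² + (-1·δd/d)²
  b term: (1×0.0140)² = 0.000196
  w term: (-0.5×0.0320)² = 0.000256
  d term: (-1×0.0420)² = 0.00176
Total = 0.00222. Share from w = 0.000256/0.00222 = 0.116.

11.6%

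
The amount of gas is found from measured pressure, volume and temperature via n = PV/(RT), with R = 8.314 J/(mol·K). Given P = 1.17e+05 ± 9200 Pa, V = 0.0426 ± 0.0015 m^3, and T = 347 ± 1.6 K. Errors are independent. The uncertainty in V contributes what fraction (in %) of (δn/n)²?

16.7%

(δn/n)² = (1·δP/P)² + (1·δV/V)² + (-1·δT/T)²
  P term: (1×0.0786)² = 0.00618
  V term: (1×0.0352)² = 0.00124
  T term: (-1×0.00461)² = 2.13e-05
Total = 0.00744. Share from V = 0.00124/0.00744 = 0.167.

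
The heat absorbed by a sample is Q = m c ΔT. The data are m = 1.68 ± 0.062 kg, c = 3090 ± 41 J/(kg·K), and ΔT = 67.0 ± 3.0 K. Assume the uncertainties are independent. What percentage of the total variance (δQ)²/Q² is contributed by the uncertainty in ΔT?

(δQ/Q)² = (1·δm/m)² + (1·δc/c)² + (1·δΔT/ΔT)²
  m term: (1×0.0369)² = 0.00136
  c term: (1×0.0133)² = 0.000176
  ΔT term: (1×0.0448)² = 0.00200
Total = 0.00354. Share from ΔT = 0.00200/0.00354 = 0.566.

56.6%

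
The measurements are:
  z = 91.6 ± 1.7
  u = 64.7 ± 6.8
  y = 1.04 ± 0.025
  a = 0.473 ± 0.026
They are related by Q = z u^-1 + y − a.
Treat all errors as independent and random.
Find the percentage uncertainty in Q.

7.83%

Let p = z·u^-1 = 1.42. δp/p = √((1·δz/z)² + (-1·δu/u)²) = √(0.000344 + 0.0110) = 0.107, so δp = 0.151.
Q = p + y − a: δQ = √(δp² + δy² + δa²) = √(0.0228 + 0.000625 + 0.000676) = 0.155
Q = 1.98, so δQ/Q = 0.155/1.98 = 0.0783.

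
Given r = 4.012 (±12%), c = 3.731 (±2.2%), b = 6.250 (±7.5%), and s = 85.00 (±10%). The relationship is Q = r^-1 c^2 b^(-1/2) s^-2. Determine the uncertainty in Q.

Since Q is a product/quotient, work with relative uncertainties:
  (-1·δr/r)² = (-1×0.120)² = 0.0144;  (2·δc/c)² = (2×0.0220)² = 0.00194;  (−½·δb/b)² = (-0.5×0.0750)² = 0.00141;  (-2·δs/s)² = (-2×0.100)² = 0.0400
δQ/Q = √(0.0577) = 0.240
Q = 0.0001921, so δQ = 0.240 × 0.0001921 = 4.62e-05.

4.62e-05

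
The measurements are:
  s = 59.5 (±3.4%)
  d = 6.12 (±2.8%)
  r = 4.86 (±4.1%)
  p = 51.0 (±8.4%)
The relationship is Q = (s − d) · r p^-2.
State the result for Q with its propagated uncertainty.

0.0997 ± 0.0177

Let u = s − d = 53.4. δu = √(δs² + δd²) = √(4.09 + 0.0294) = 2.03, so δu/u = 0.0380.
Q is then a monomial in u, r, p:
δQ/Q = √((δu/u)² + (1·δr/r)² + (-2·δp/p)²) = √(0.00145 + 0.00168 + 0.0282) = 0.177
Q = 0.0997, so δQ = 0.177 × 0.0997 = 0.0177.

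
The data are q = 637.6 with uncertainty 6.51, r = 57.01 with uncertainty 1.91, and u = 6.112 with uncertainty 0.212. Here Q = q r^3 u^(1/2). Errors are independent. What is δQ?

2.99e+07

Q is a product of powers, so relative uncertainties combine in quadrature:
  (1·δq/q)² = (1×0.0102)² = 0.000104;  (3·δr/r)² = (3×0.0335)² = 0.0101;  (½·δu/u)² = (0.5×0.0347)² = 0.000301
δQ/Q = √(0.0105) = 0.103
Q = 2.921e+08, so δQ = 0.103 × 2.921e+08 = 2.99e+07.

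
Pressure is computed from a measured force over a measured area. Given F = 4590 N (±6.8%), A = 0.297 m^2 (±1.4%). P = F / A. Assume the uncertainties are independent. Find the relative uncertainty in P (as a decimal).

0.0694

Each factor contributes (exponent × relative error)² to (δP/P)²:
  (1·δF/F)² = (1×0.0680)² = 0.00462;  (-1·δA/A)² = (-1×0.0140)² = 0.000196
δP/P = √(0.00482) = 0.0694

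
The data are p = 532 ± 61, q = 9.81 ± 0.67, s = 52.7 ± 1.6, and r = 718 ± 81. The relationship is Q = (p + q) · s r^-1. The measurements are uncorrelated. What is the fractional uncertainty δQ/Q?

0.162

Let u = p + q = 542. δu = √(δp² + δq²) = √(3720 + 0.449) = 61.0, so δu/u = 0.113.
Q is then a monomial in u, s, r:
δQ/Q = √((δu/u)² + (1·δs/s)² + (-1·δr/r)²) = √(0.0127 + 0.000922 + 0.0127) = 0.162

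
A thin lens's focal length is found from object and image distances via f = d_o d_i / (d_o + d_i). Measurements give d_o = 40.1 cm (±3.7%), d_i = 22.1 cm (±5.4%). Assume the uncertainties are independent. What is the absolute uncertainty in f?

∂f/∂d_o = (d_i/(d_o+d_i))² = 0.126;  ∂f/∂d_i = (d_o/(d_o+d_i))² = 0.416
δf = √((∂f/∂d_o · δd_o)² + (∂f/∂d_i · δd_i)²) = √(0.0351 + 0.246) = 0.530 cm

0.530 cm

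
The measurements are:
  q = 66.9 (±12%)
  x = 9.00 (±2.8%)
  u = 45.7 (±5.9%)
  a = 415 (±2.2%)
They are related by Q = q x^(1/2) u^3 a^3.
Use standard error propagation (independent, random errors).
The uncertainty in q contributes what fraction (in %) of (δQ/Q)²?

28.6%

(δQ/Q)² = (1·δq/q)² + (½·δx/x)² + (3·δu/u)² + (3·δa/a)²
  q term: (1×0.120)² = 0.0144
  x term: (0.5×0.0280)² = 0.000196
  u term: (3×0.0590)² = 0.0313
  a term: (3×0.0220)² = 0.00436
Total = 0.0503. Share from q = 0.0144/0.0503 = 0.286.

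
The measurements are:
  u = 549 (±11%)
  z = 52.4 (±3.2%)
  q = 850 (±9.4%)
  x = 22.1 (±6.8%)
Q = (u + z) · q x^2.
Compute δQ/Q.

0.193

Let w = u + z = 601. δw = √(δu² + δz²) = √(3650 + 2.81) = 60.4, so δw/w = 0.100.
Q is then a monomial in w, q, x:
δQ/Q = √((δw/w)² + (1·δq/q)² + (2·δx/x)²) = √(0.0101 + 0.00884 + 0.0185) = 0.193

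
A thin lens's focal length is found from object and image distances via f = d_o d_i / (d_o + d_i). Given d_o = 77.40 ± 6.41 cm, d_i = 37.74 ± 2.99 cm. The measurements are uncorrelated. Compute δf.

∂f/∂d_o = (d_i/(d_o+d_i))² = 0.107;  ∂f/∂d_i = (d_o/(d_o+d_i))² = 0.452
δf = √((∂f/∂d_o · δd_o)² + (∂f/∂d_i · δd_i)²) = √(0.474 + 1.83) = 1.52 cm

1.52 cm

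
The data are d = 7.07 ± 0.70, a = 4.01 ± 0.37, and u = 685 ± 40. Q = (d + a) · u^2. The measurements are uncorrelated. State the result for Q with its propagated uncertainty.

(5.20 ± 0.712) × 10^6

Let w = d + a = 11.1. δw = √(δd² + δa²) = √(0.490 + 0.137) = 0.792, so δw/w = 0.0715.
Q is then a monomial in w, u:
δQ/Q = √((δw/w)² + (2·δu/u)²) = √(0.00511 + 0.0136) = 0.137
Q = 5.2e+06, so δQ = 0.137 × 5.2e+06 = 7.12e+05.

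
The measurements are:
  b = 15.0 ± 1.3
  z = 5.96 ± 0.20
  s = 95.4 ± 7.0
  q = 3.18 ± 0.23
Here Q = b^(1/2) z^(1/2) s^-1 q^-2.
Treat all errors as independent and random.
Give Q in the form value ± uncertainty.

0.00980 ± 0.00165

Since Q is a product/quotient, work with relative uncertainties:
  (½·δb/b)² = (0.5×0.0867)² = 0.00188;  (½·δz/z)² = (0.5×0.0336)² = 0.000282;  (-1·δs/s)² = (-1×0.0734)² = 0.00538;  (-2·δq/q)² = (-2×0.0723)² = 0.0209
δQ/Q = √(0.0285) = 0.169
Q = 0.00980, so δQ = 0.169 × 0.00980 = 0.00165.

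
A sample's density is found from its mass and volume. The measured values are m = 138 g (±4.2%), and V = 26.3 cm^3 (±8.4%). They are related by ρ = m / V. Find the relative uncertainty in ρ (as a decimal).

0.0939

Each factor contributes (exponent × relative error)² to (δρ/ρ)²:
  (1·δm/m)² = (1×0.0420)² = 0.00176;  (-1·δV/V)² = (-1×0.0840)² = 0.00706
δρ/ρ = √(0.00882) = 0.0939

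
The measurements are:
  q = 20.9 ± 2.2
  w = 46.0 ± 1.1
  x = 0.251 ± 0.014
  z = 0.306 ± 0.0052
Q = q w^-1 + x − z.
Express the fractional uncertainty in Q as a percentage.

12.8%

Let p = q·w^-1 = 0.454. δp/p = √((1·δq/q)² + (-1·δw/w)²) = √(0.0111 + 0.000572) = 0.108, so δp = 0.0490.
Q = p + x − z: δQ = √(δp² + δx² + δz²) = √(0.00241 + 0.000196 + 2.7e-05) = 0.0513
Q = 0.399, so δQ/Q = 0.0513/0.399 = 0.128.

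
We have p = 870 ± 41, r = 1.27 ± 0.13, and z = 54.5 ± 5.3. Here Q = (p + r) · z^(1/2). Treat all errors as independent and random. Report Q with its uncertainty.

6430 ± 435

Let u = p + r = 871. δu = √(δp² + δr²) = √(1680 + 0.0169) = 41.0, so δu/u = 0.0471.
Q is then a monomial in u, z:
δQ/Q = √((δu/u)² + (½·δz/z)²) = √(0.00221 + 0.00236) = 0.0677
Q = 6430, so δQ = 0.0677 × 6430 = 435.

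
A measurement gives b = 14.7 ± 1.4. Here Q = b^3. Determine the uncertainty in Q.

908

Q ∝ b^3, so δQ/Q = |3| · δb/b = 3 × 0.0952 = 0.286.
Q = 3180, so δQ = 0.286 × 3180 = 908.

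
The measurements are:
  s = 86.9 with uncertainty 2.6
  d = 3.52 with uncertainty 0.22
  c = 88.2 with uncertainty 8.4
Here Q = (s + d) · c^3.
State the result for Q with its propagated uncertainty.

(6.20 ± 1.78) × 10^7

Let u = s + d = 90.4. δu = √(δs² + δd²) = √(6.76 + 0.0484) = 2.61, so δu/u = 0.0289.
Q is then a monomial in u, c:
δQ/Q = √((δu/u)² + (3·δc/c)²) = √(0.000833 + 0.0816) = 0.287
Q = 6.2e+07, so δQ = 0.287 × 6.2e+07 = 1.78e+07.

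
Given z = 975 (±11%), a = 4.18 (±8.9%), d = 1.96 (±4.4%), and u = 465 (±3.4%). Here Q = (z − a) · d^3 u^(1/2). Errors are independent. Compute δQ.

27300

Let w = z − a = 971. δw = √(δz² + δa²) = √(11500 + 0.138) = 107, so δw/w = 0.110.
Q is then a monomial in w, d, u:
δQ/Q = √((δw/w)² + (3·δd/d)² + (½·δu/u)²) = √(0.0122 + 0.0174 + 0.000289) = 0.173
Q = 1.58e+05, so δQ = 0.173 × 1.58e+05 = 27300.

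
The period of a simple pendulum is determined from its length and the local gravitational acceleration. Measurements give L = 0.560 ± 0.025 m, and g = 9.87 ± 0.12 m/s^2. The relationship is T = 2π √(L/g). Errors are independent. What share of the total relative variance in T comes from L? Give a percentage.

(δT/T)² = (½·δL/L)² + (−½·δg/g)²
  L term: (0.5×0.0446)² = 0.000498
  g term: (-0.5×0.0122)² = 3.7e-05
Total = 0.000535. Share from L = 0.000498/0.000535 = 0.931.

93.1%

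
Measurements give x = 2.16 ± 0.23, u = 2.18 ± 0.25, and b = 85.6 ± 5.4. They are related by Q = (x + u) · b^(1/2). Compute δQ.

3.39

Let w = x + u = 4.34. δw = √(δx² + δu²) = √(0.0529 + 0.0625) = 0.340, so δw/w = 0.0783.
Q is then a monomial in w, b:
δQ/Q = √((δw/w)² + (½·δb/b)²) = √(0.00613 + 0.000995) = 0.0844
Q = 40.2, so δQ = 0.0844 × 40.2 = 3.39.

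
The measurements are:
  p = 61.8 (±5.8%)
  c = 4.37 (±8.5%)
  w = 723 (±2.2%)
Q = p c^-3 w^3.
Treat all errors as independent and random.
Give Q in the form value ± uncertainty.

Each factor contributes (exponent × relative error)² to (δQ/Q)²:
  (1·δp/p)² = (1×0.0580)² = 0.00336;  (-3·δc/c)² = (-3×0.0850)² = 0.0650;  (3·δw/w)² = (3×0.0220)² = 0.00436
δQ/Q = √(0.0727) = 0.270
Q = 2.8e+08, so δQ = 0.270 × 2.8e+08 = 7.55e+07.

(2.80 ± 0.755) × 10^8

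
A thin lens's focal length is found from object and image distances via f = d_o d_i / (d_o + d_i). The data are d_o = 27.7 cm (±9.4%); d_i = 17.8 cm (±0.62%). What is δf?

0.401 cm

∂f/∂d_o = (d_i/(d_o+d_i))² = 0.153;  ∂f/∂d_i = (d_o/(d_o+d_i))² = 0.371
δf = √((∂f/∂d_o · δd_o)² + (∂f/∂d_i · δd_i)²) = √(0.159 + 0.00167) = 0.401 cm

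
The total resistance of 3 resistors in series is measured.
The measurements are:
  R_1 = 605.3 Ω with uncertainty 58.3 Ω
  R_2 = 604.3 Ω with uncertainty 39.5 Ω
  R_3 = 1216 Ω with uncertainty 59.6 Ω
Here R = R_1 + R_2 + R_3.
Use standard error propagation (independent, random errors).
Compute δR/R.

0.0380

Absolute uncertainties add in quadrature for a linear combination:
  (δR_1)² = 3400;  (δR_2)² = 1560;  (δR_3)² = 3550
δR = √(8510) = 92.3 Ω
R = 2426 Ω, so δR/R = 92.3/2426 = 0.0380.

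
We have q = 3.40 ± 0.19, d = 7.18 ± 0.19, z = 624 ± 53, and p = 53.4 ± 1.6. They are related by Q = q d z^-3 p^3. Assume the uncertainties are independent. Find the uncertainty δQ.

Each factor contributes (exponent × relative error)² to (δQ/Q)²:
  (1·δq/q)² = (1×0.0559)² = 0.00312;  (1·δd/d)² = (1×0.0265)² = 0.000700;  (-3·δz/z)² = (-3×0.0849)² = 0.0649;  (3·δp/p)² = (3×0.0300)² = 0.00808
δQ/Q = √(0.0768) = 0.277
Q = 0.0153, so δQ = 0.277 × 0.0153 = 0.00424.

0.00424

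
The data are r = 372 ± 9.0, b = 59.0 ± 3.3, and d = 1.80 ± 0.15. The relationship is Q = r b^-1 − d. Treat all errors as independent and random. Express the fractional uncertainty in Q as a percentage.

9.16%

Let p = r·b^-1 = 6.31. δp/p = √((1·δr/r)² + (-1·δb/b)²) = √(0.000585 + 0.00313) = 0.0609, so δp = 0.384.
Q = p − d: δQ = √(δp² + δd²) = √(0.148 + 0.0225) = 0.412
Q = 4.51, so δQ/Q = 0.412/4.51 = 0.0916.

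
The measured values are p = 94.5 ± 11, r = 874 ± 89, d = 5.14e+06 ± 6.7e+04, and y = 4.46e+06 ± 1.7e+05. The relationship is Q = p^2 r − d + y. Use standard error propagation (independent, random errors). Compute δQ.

Let w = p^2·r = 7.81e+06. δw/w = √((2·δp/p)² + (1·δr/r)²) = √(0.0542 + 0.0104) = 0.254, so δw = 1.98e+06.
Q = w − d + y: δQ = √(δw² + δd² + δy²) = √(3.93e+12 + 4.49e+09 + 2.89e+10) = 1.99e+06

1.99e+06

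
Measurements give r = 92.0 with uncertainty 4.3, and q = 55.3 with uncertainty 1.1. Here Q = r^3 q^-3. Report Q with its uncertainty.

For a monomial Q ∝ r^3, q^-3, fractional errors add in quadrature:
  (3·δr/r)² = (3×0.0467)² = 0.0197;  (-3·δq/q)² = (-3×0.0199)² = 0.00356
δQ/Q = √(0.0232) = 0.152
Q = 4.60, so δQ = 0.152 × 4.60 = 0.702.

4.60 ± 0.702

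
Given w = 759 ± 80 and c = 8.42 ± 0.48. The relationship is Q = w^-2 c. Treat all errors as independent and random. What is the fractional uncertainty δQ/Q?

0.218

For a monomial Q ∝ w^-2, c, fractional errors add in quadrature:
  (-2·δw/w)² = (-2×0.105)² = 0.0444;  (1·δc/c)² = (1×0.0570)² = 0.00325
δQ/Q = √(0.0477) = 0.218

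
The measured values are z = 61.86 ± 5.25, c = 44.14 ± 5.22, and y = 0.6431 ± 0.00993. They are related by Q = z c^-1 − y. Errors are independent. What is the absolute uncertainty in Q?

0.204

Let p = z·c^-1 = 1.401. δp/p = √((1·δz/z)² + (-1·δc/c)²) = √(0.00720 + 0.0140) = 0.146, so δp = 0.204.
Q = p − y: δQ = √(δp² + δy²) = √(0.0416 + 9.86e-05) = 0.204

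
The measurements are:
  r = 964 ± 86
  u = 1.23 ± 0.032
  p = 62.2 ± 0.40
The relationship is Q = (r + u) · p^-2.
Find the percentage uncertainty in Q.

Let w = r + u = 965. δw = √(δr² + δu²) = √(7400 + 0.00102) = 86.0, so δw/w = 0.0891.
Q is then a monomial in w, p:
δQ/Q = √((δw/w)² + (-2·δp/p)²) = √(0.00794 + 0.000165) = 0.0900

9.00%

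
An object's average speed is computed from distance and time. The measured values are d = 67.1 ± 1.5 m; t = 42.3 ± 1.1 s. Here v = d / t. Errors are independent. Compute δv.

v is a product of powers, so relative uncertainties combine in quadrature:
  (1·δd/d)² = (1×0.0224)² = 0.000500;  (-1·δt/t)² = (-1×0.0260)² = 0.000676
δv/v = √(0.00118) = 0.0343
v = 1.59 m/s, so δv = 0.0343 × 1.59 = 0.0544 m/s.

0.0544 m/s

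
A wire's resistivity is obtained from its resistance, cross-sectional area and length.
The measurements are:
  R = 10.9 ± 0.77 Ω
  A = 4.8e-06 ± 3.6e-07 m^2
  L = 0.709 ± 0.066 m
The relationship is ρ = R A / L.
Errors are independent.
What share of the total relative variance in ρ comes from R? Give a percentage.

(δρ/ρ)² = (1·δR/R)² + (1·δA/A)² + (-1·δL/L)²
  R term: (1×0.0706)² = 0.00499
  A term: (1×0.0750)² = 0.00562
  L term: (-1×0.0931)² = 0.00867
Total = 0.0193. Share from R = 0.00499/0.0193 = 0.259.

25.9%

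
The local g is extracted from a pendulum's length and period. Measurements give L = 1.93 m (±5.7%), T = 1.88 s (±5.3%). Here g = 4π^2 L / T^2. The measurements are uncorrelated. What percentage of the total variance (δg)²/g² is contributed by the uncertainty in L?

(δg/g)² = (1·δL/L)² + (-2·δT/T)²
  L term: (1×0.0570)² = 0.00325
  T term: (-2×0.0530)² = 0.0112
Total = 0.0145. Share from L = 0.00325/0.0145 = 0.224.

22.4%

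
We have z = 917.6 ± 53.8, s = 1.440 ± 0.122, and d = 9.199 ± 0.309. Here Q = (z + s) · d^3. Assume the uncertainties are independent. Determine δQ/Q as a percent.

Let u = z + s = 919.0. δu = √(δz² + δs²) = √(2890 + 0.0149) = 53.8, so δu/u = 0.0585.
Q is then a monomial in u, d:
δQ/Q = √((δu/u)² + (3·δd/d)²) = √(0.00343 + 0.0102) = 0.117

11.7%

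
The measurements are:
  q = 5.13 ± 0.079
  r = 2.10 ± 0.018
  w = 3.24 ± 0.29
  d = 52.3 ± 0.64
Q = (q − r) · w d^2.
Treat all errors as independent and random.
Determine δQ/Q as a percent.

9.66%

Let u = q − r = 3.03. δu = √(δq² + δr²) = √(0.00624 + 0.000324) = 0.0810, so δu/u = 0.0267.
Q is then a monomial in u, w, d:
δQ/Q = √((δu/u)² + (1·δw/w)² + (2·δd/d)²) = √(0.000715 + 0.00801 + 0.000599) = 0.0966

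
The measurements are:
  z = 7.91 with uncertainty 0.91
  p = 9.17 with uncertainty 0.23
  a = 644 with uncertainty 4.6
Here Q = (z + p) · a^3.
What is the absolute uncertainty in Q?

Let u = z + p = 17.1. δu = √(δz² + δp²) = √(0.828 + 0.0529) = 0.939, so δu/u = 0.0550.
Q is then a monomial in u, a:
δQ/Q = √((δu/u)² + (3·δa/a)²) = √(0.00302 + 0.000459) = 0.0590
Q = 4.56e+09, so δQ = 0.0590 × 4.56e+09 = 2.69e+08.

2.69e+08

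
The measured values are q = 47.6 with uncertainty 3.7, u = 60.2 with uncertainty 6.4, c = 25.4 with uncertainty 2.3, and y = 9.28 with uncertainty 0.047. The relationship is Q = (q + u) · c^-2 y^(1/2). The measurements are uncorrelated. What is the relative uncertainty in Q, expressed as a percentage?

19.4%

Let w = q + u = 108. δw = √(δq² + δu²) = √(13.7 + 41.0) = 7.39, so δw/w = 0.0686.
Q is then a monomial in w, c, y:
δQ/Q = √((δw/w)² + (-2·δc/c)² + (½·δy/y)²) = √(0.00470 + 0.0328 + 6.41e-06) = 0.194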